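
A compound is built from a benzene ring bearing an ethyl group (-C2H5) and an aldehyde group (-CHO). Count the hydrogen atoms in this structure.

10

Atom tally by fragment:
  benzene ring core → C:6 H:6
  (− 2 ring H displaced by substituents)
  + C2H5 → C:2 H:5
  + CHO → C:1 H:1 O:1
Element totals:
  C: 9
  H: 10
  O: 1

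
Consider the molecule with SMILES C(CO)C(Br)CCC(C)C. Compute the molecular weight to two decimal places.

Atom tally by fragment:
  HOCH2CH2 → C:2 H:5 O:1
  CH(Br) → C:1 H:1 Br:1
  CH2 → C:1 H:2
  CH2 → C:1 H:2
  CH(CH3) → C:2 H:4
  CH3 → C:1 H:3
Element totals:
  C: 8
  H: 17
  Br: 1
  O: 1
Molecular formula: C8H17BrO.
  M = 8(12.011) + 17(1.008) + 79.904 + 15.999
    = 96.088 + 17.136 + 79.904 + 15.999 = 209.127

209.13 g/mol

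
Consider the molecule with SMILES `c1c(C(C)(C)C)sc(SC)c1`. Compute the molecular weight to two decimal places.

186.33 g/mol

Atom tally by fragment:
  thiophene ring core → C:4 H:4 S:1
  (− 2 ring H displaced by substituents)
  + C(CH3)3 → C:4 H:9
  + SCH3 → C:1 H:3 S:1
Element totals:
  C: 9
  H: 14
  S: 2
Molecular formula: C9H14S2.
  M = 9(12.011) + 14(1.008) + 2(32.06)
    = 108.099 + 14.112 + 64.120 = 186.331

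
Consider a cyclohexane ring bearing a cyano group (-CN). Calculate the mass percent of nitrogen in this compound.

12.83%

Atom tally by fragment:
  cyclohexane ring core → C:6 H:12
  (− 1 ring H displaced by substituents)
  + CN → C:1 N:1
Element totals:
  C: 7
  H: 11
  N: 1
Molecular formula: C7H11N.
Molar mass = 109.172 g/mol.
Mass from N: 1 × 14.007 = 14.007 g/mol.
%N = 14.007 / 109.172 × 100 = 12.83%.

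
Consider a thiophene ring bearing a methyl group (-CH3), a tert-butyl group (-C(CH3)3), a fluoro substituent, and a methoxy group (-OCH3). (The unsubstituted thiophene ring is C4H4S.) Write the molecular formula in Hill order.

Atom tally by fragment:
  thiophene ring core → C:4 H:4 S:1
  (− 4 ring H displaced by substituents)
  + CH3 → C:1 H:3
  + C(CH3)3 → C:4 H:9
  + F → F:1
  + OCH3 → C:1 H:3 O:1
Element totals:
  C: 10
  H: 15
  F: 1
  O: 1
  S: 1

C10H15FOS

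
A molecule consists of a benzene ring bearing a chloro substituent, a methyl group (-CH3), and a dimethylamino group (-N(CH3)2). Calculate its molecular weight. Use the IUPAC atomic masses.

169.65 g/mol

Atom tally by fragment:
  benzene ring core → C:6 H:6
  (− 3 ring H displaced by substituents)
  + Cl → Cl:1
  + CH3 → C:1 H:3
  + N(CH3)2 → N:1 C:2 H:6
Element totals:
  C: 9
  H: 12
  Cl: 1
  N: 1
Molecular formula: C9H12ClN.
  M = 9(12.011) + 12(1.008) + 35.45 + 14.007
    = 108.099 + 12.096 + 35.450 + 14.007 = 169.652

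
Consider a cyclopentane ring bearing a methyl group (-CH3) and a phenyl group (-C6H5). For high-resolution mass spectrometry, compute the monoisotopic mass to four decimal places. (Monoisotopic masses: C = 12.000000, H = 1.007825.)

Atom tally by fragment:
  cyclopentane ring core → C:5 H:10
  (− 2 ring H displaced by substituents)
  + CH3 → C:1 H:3
  + C6H5 → C:6 H:5
Element totals:
  C: 12
  H: 16
Molecular formula: C12H16.
  M = 12(12.0) + 16(1.007825)
    = 144.000000 + 16.125200 = 160.125200

160.1252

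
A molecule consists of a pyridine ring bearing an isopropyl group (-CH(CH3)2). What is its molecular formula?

Atom tally by fragment:
  pyridine ring core → C:5 H:5 N:1
  (− 1 ring H displaced by substituents)
  + CH(CH3)2 → C:3 H:7
Element totals:
  C: 8
  H: 11
  N: 1

C8H11N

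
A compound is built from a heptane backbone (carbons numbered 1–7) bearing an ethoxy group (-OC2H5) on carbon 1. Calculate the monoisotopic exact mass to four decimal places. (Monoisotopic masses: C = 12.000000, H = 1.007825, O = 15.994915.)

Atom tally by fragment:
  C2H5OCH2 → C:3 H:7 O:1
  CH2 → C:1 H:2
  CH2 → C:1 H:2
  CH2 → C:1 H:2
  CH2 → C:1 H:2
  CH2 → C:1 H:2
  CH3 → C:1 H:3
Element totals:
  C: 9
  H: 20
  O: 1
Molecular formula: C9H20O.
  M = 9(12.0) + 20(1.007825) + 15.994915
    = 108.000000 + 20.156500 + 15.994915 = 144.151415

144.1514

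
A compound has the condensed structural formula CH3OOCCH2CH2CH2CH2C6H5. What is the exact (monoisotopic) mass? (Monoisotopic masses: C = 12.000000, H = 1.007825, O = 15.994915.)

192.1150

Element totals:
  C: 12
  H: 16
  O: 2
Molecular formula: C12H16O2.
  M = 12(12.0) + 16(1.007825) + 2(15.994915)
    = 144.000000 + 16.125200 + 31.989830 = 192.115030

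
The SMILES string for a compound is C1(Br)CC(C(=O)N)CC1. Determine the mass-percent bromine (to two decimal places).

41.60%

Atom tally by fragment:
  cyclopentane ring core → C:5 H:10
  (− 2 ring H displaced by substituents)
  + Br → Br:1
  + CONH2 → C:1 H:2 O:1 N:1
Element totals:
  C: 6
  H: 10
  Br: 1
  N: 1
  O: 1
Molecular formula: C6H10BrNO.
Molar mass = 192.056 g/mol.
Mass from Br: 1 × 79.904 = 79.904 g/mol.
%Br = 79.904 / 192.056 × 100 = 41.60%.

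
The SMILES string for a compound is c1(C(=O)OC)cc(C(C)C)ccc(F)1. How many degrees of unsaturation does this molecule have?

5

Atom tally by fragment:
  benzene ring core → C:6 H:6
  (− 3 ring H displaced by substituents)
  + COOCH3 → C:2 H:3 O:2
  + CH(CH3)2 → C:3 H:7
  + F → F:1
Element totals:
  C: 11
  H: 13
  F: 1
  O: 2
Molecular formula: C11H13FO2.
DoU = (2C + 2 + N − H − X) / 2 = (2·11 + 2 + 0 − 13 − 1) / 2 = 5.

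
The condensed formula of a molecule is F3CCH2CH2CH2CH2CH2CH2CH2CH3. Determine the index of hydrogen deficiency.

0

Atom tally by fragment:
  F3CCH2 → C:2 H:2 F:3
  CH2 → C:1 H:2
  CH2 → C:1 H:2
  CH2 → C:1 H:2
  CH2 → C:1 H:2
  CH2 → C:1 H:2
  CH2 → C:1 H:2
  CH3 → C:1 H:3
Element totals:
  C: 9
  H: 17
  F: 3
Molecular formula: C9H17F3.
DoU = (2C + 2 + N − H − X) / 2 = (2·9 + 2 + 0 − 17 − 3) / 2 = 0.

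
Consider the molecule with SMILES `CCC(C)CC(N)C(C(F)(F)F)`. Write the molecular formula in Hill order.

C8H16F3N

Atom tally by fragment:
  CH3 → C:1 H:3
  CH2 → C:1 H:2
  CH(CH3) → C:2 H:4
  CH2 → C:1 H:2
  CH(NH2) → C:1 H:3 N:1
  CH2CF3 → C:2 H:2 F:3
Element totals:
  C: 8
  H: 16
  F: 3
  N: 1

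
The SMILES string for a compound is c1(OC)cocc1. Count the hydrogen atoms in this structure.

6

Atom tally by fragment:
  furan ring core → C:4 H:4 O:1
  (− 1 ring H displaced by substituents)
  + OCH3 → C:1 H:3 O:1
Element totals:
  C: 5
  H: 6
  O: 2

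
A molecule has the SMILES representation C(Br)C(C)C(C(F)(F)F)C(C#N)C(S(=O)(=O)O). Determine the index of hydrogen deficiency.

Atom tally by fragment:
  BrCH2 → C:1 H:2 Br:1
  CH(CH3) → C:2 H:4
  CH(CF3) → C:2 H:1 F:3
  CH(CN) → C:2 H:1 N:1
  CH2SO3H → C:1 H:3 S:1 O:3
Element totals:
  C: 8
  H: 11
  Br: 1
  F: 3
  N: 1
  O: 3
  S: 1
Molecular formula: C8H11BrF3NO3S.
DoU = (2C + 2 + N − H − X) / 2 = (2·8 + 2 + 1 − 11 − 4) / 2 = 2.

2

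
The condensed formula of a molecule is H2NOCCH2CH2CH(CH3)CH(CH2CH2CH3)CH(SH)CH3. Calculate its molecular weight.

Element totals:
  C: 11
  H: 23
  N: 1
  O: 1
  S: 1
Molecular formula: C11H23NOS.
  M = 11(12.011) + 23(1.008) + 14.007 + 15.999 + 32.06
    = 132.121 + 23.184 + 14.007 + 15.999 + 32.060 = 217.371

217.37 g/mol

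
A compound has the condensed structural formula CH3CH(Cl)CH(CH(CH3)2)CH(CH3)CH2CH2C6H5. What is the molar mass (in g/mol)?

252.83 g/mol

Element totals:
  C: 16
  H: 25
  Cl: 1
Molecular formula: C16H25Cl.
  M = 16(12.011) + 25(1.008) + 35.45
    = 192.176 + 25.200 + 35.450 = 252.826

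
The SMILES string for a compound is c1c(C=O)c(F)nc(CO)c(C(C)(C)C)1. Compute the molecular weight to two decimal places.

211.24 g/mol

Atom tally by fragment:
  pyridine ring core → C:5 H:5 N:1
  (− 4 ring H displaced by substituents)
  + CHO → C:1 H:1 O:1
  + F → F:1
  + CH2OH → C:1 H:3 O:1
  + C(CH3)3 → C:4 H:9
Element totals:
  C: 11
  H: 14
  F: 1
  N: 1
  O: 2
Molecular formula: C11H14FNO2.
  M = 11(12.011) + 14(1.008) + 18.998 + 14.007 + 2(15.999)
    = 132.121 + 14.112 + 18.998 + 14.007 + 31.998 = 211.236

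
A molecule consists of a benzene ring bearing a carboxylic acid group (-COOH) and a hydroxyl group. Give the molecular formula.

Atom tally by fragment:
  benzene ring core → C:6 H:6
  (− 2 ring H displaced by substituents)
  + COOH → C:1 H:1 O:2
  + OH → O:1 H:1
Element totals:
  C: 7
  H: 6
  O: 3

C7H6O3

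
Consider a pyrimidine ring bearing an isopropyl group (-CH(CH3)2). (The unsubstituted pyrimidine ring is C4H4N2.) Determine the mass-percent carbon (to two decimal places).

68.82%

Atom tally by fragment:
  pyrimidine ring core → C:4 H:4 N:2
  (− 1 ring H displaced by substituents)
  + CH(CH3)2 → C:3 H:7
Element totals:
  C: 7
  H: 10
  N: 2
Molecular formula: C7H10N2.
Molar mass = 122.171 g/mol.
Mass from C: 7 × 12.011 = 84.077 g/mol.
%C = 84.077 / 122.171 × 100 = 68.82%.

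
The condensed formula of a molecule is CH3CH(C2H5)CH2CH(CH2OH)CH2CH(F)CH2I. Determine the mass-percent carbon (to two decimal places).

39.75%

Atom tally by fragment:
  CH3 → C:1 H:3
  CH(C2H5) → C:3 H:6
  CH2 → C:1 H:2
  CH(CH2OH) → C:2 H:4 O:1
  CH2 → C:1 H:2
  CH(F) → C:1 H:1 F:1
  CH2I → C:1 H:2 I:1
Element totals:
  C: 10
  H: 20
  F: 1
  I: 1
  O: 1
Molecular formula: C10H20FIO.
Molar mass = 302.171 g/mol.
Mass from C: 10 × 12.011 = 120.110 g/mol.
%C = 120.110 / 302.171 × 100 = 39.75%.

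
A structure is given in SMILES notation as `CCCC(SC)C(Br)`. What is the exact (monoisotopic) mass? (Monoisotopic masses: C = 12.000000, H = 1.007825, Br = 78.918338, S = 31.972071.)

195.9921

Atom tally by fragment:
  CH3 → C:1 H:3
  CH2 → C:1 H:2
  CH2 → C:1 H:2
  CH(SCH3) → C:2 H:4 S:1
  CH2Br → C:1 H:2 Br:1
Element totals:
  C: 6
  H: 13
  Br: 1
  S: 1
Molecular formula: C6H13BrS.
  M = 6(12.0) + 13(1.007825) + 78.918338 + 31.972071
    = 72.000000 + 13.101725 + 78.918338 + 31.972071 = 195.992134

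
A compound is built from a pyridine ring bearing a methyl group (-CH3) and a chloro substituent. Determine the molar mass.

Atom tally by fragment:
  pyridine ring core → C:5 H:5 N:1
  (− 2 ring H displaced by substituents)
  + CH3 → C:1 H:3
  + Cl → Cl:1
Element totals:
  C: 6
  H: 6
  Cl: 1
  N: 1
Molecular formula: C6H6ClN.
  M = 6(12.011) + 6(1.008) + 35.45 + 14.007
    = 72.066 + 6.048 + 35.450 + 14.007 = 127.571

127.57 g/mol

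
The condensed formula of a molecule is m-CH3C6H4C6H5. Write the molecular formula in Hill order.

C13H12

Element totals:
  C: 13
  H: 12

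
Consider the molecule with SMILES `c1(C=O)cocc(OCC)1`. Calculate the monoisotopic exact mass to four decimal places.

Atom tally by fragment:
  furan ring core → C:4 H:4 O:1
  (− 2 ring H displaced by substituents)
  + CHO → C:1 H:1 O:1
  + OC2H5 → C:2 H:5 O:1
Element totals:
  C: 7
  H: 8
  O: 3
Molecular formula: C7H8O3.
  M = 7(12.0) + 8(1.007825) + 3(15.994915)
    = 84.000000 + 8.062600 + 47.984745 = 140.047345

140.0473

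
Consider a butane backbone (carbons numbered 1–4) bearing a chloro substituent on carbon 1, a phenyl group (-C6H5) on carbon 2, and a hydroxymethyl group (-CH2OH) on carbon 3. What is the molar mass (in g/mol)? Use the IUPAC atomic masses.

Atom tally by fragment:
  ClCH2 → C:1 H:2 Cl:1
  CH(C6H5) → C:7 H:6
  CH(CH2OH) → C:2 H:4 O:1
  CH3 → C:1 H:3
Element totals:
  C: 11
  H: 15
  Cl: 1
  O: 1
Molecular formula: C11H15ClO.
  M = 11(12.011) + 15(1.008) + 35.45 + 15.999
    = 132.121 + 15.120 + 35.450 + 15.999 = 198.690

198.69 g/mol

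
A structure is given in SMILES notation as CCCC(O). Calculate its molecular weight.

74.12 g/mol

Atom tally by fragment:
  CH3 → C:1 H:3
  CH2 → C:1 H:2
  CH2 → C:1 H:2
  CH2OH → C:1 H:3 O:1
Element totals:
  C: 4
  H: 10
  O: 1
Molecular formula: C4H10O.
  M = 4(12.011) + 10(1.008) + 15.999
    = 48.044 + 10.080 + 15.999 = 74.123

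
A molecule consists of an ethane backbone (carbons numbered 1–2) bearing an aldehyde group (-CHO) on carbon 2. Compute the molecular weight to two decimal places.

Atom tally by fragment:
  CH3 → C:1 H:3
  CH2CHO → C:2 H:3 O:1
Element totals:
  C: 3
  H: 6
  O: 1
Molecular formula: C3H6O.
  M = 3(12.011) + 6(1.008) + 15.999
    = 36.033 + 6.048 + 15.999 = 58.080

58.08 g/mol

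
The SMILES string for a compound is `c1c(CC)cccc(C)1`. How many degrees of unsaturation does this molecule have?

4

Atom tally by fragment:
  benzene ring core → C:6 H:6
  (− 2 ring H displaced by substituents)
  + C2H5 → C:2 H:5
  + CH3 → C:1 H:3
Element totals:
  C: 9
  H: 12
Molecular formula: C9H12.
DoU = (2C + 2 + N − H − X) / 2 = (2·9 + 2 + 0 − 12 − 0) / 2 = 4.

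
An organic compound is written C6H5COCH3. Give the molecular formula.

C8H8O

Element totals:
  C: 8
  H: 8
  O: 1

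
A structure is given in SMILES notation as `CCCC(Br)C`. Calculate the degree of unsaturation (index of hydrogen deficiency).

Atom tally by fragment:
  CH3 → C:1 H:3
  CH2 → C:1 H:2
  CH2 → C:1 H:2
  CH(Br) → C:1 H:1 Br:1
  CH3 → C:1 H:3
Element totals:
  C: 5
  H: 11
  Br: 1
Molecular formula: C5H11Br.
DoU = (2C + 2 + N − H − X) / 2 = (2·5 + 2 + 0 − 11 − 1) / 2 = 0.

0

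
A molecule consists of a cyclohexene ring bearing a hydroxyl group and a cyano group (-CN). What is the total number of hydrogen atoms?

9

Atom tally by fragment:
  cyclohexene ring core → C:6 H:10
  (− 2 ring H displaced by substituents)
  + OH → O:1 H:1
  + CN → C:1 N:1
Element totals:
  C: 7
  H: 9
  N: 1
  O: 1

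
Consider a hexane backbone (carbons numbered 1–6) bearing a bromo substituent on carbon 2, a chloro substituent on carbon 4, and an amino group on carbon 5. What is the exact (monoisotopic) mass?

Atom tally by fragment:
  CH3 → C:1 H:3
  CH(Br) → C:1 H:1 Br:1
  CH2 → C:1 H:2
  CH(Cl) → C:1 H:1 Cl:1
  CH(NH2) → C:1 H:3 N:1
  CH3 → C:1 H:3
Element totals:
  C: 6
  H: 13
  Br: 1
  Cl: 1
  N: 1
Molecular formula: C6H13BrClN.
  M = 6(12.0) + 13(1.007825) + 78.918338 + 34.968853 + 14.003074
    = 72.000000 + 13.101725 + 78.918338 + 34.968853 + 14.003074 = 212.991990

212.9920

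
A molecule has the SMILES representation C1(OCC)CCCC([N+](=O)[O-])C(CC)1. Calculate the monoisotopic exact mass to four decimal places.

201.1365

Atom tally by fragment:
  cyclohexane ring core → C:6 H:12
  (− 3 ring H displaced by substituents)
  + OC2H5 → C:2 H:5 O:1
  + NO2 → N:1 O:2
  + C2H5 → C:2 H:5
Element totals:
  C: 10
  H: 19
  N: 1
  O: 3
Molecular formula: C10H19NO3.
  M = 10(12.0) + 19(1.007825) + 14.003074 + 3(15.994915)
    = 120.000000 + 19.148675 + 14.003074 + 47.984745 = 201.136494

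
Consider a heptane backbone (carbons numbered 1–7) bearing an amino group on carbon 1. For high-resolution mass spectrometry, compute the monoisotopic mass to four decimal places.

115.1361

Atom tally by fragment:
  H2NCH2 → C:1 H:4 N:1
  CH2 → C:1 H:2
  CH2 → C:1 H:2
  CH2 → C:1 H:2
  CH2 → C:1 H:2
  CH2 → C:1 H:2
  CH3 → C:1 H:3
Element totals:
  C: 7
  H: 17
  N: 1
Molecular formula: C7H17N.
  M = 7(12.0) + 17(1.007825) + 14.003074
    = 84.000000 + 17.133025 + 14.003074 = 115.136099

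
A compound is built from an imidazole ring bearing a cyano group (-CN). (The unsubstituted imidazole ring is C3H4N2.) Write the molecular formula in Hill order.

C4H3N3

Atom tally by fragment:
  imidazole ring core → C:3 H:4 N:2
  (− 1 ring H displaced by substituents)
  + CN → C:1 N:1
Element totals:
  C: 4
  H: 3
  N: 3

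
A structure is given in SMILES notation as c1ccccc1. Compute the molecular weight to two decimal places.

Atom tally by fragment:
  benzene ring core → C:6 H:6
Element totals:
  C: 6
  H: 6
Molecular formula: C6H6.
  M = 6(12.011) + 6(1.008)
    = 72.066 + 6.048 = 78.114

78.11 g/mol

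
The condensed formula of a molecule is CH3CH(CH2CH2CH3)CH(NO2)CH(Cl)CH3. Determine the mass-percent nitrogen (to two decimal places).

7.23%

Element totals:
  C: 8
  H: 16
  Cl: 1
  N: 1
  O: 2
Molecular formula: C8H16ClNO2.
Molar mass = 193.671 g/mol.
Mass from N: 1 × 14.007 = 14.007 g/mol.
%N = 14.007 / 193.671 × 100 = 7.23%.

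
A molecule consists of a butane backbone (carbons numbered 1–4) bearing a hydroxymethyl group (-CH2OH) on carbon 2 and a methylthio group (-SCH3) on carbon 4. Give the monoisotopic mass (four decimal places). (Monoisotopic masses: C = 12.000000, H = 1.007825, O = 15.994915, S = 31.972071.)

134.0765

Atom tally by fragment:
  CH3 → C:1 H:3
  CH(CH2OH) → C:2 H:4 O:1
  CH2 → C:1 H:2
  CH2SCH3 → C:2 H:5 S:1
Element totals:
  C: 6
  H: 14
  O: 1
  S: 1
Molecular formula: C6H14OS.
  M = 6(12.0) + 14(1.007825) + 15.994915 + 31.972071
    = 72.000000 + 14.109550 + 15.994915 + 31.972071 = 134.076536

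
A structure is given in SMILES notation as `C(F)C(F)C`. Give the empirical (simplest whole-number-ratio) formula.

C3H6F2

Atom tally by fragment:
  FCH2 → C:1 H:2 F:1
  CH(F) → C:1 H:1 F:1
  CH3 → C:1 H:3
Element totals:
  C: 3
  H: 6
  F: 2
Molecular formula: C3H6F2.
gcd of subscripts (3, 2, 6) = 1, so the empirical formula equals the molecular formula.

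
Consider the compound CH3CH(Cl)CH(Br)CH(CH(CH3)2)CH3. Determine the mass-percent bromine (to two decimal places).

Element totals:
  C: 8
  H: 16
  Br: 1
  Cl: 1
Molecular formula: C8H16BrCl.
Molar mass = 227.570 g/mol.
Mass from Br: 1 × 79.904 = 79.904 g/mol.
%Br = 79.904 / 227.570 × 100 = 35.11%.

35.11%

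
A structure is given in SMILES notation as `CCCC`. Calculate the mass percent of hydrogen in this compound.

17.34%

Atom tally by fragment:
  CH3 → C:1 H:3
  CH2 → C:1 H:2
  CH2 → C:1 H:2
  CH3 → C:1 H:3
Element totals:
  C: 4
  H: 10
Molecular formula: C4H10.
Molar mass = 58.124 g/mol.
Mass from H: 10 × 1.008 = 10.080 g/mol.
%H = 10.080 / 58.124 × 100 = 17.34%.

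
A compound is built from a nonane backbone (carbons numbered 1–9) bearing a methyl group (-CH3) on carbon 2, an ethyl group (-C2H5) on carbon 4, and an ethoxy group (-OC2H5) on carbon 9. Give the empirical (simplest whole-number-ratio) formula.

Atom tally by fragment:
  CH3 → C:1 H:3
  CH(CH3) → C:2 H:4
  CH2 → C:1 H:2
  CH(C2H5) → C:3 H:6
  CH2 → C:1 H:2
  CH2 → C:1 H:2
  CH2 → C:1 H:2
  CH2 → C:1 H:2
  CH2OC2H5 → C:3 H:7 O:1
Element totals:
  C: 14
  H: 30
  O: 1
Molecular formula: C14H30O.
gcd of subscripts (14, 30, 1) = 1, so the empirical formula equals the molecular formula.

C14H30O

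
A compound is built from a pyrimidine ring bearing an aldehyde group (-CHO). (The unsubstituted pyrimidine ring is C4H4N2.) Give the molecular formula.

Atom tally by fragment:
  pyrimidine ring core → C:4 H:4 N:2
  (− 1 ring H displaced by substituents)
  + CHO → C:1 H:1 O:1
Element totals:
  C: 5
  H: 4
  N: 2
  O: 1

C5H4N2O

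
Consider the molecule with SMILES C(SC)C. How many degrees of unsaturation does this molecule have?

0

Atom tally by fragment:
  CH3SCH2 → C:2 H:5 S:1
  CH3 → C:1 H:3
Element totals:
  C: 3
  H: 8
  S: 1
Molecular formula: C3H8S.
DoU = (2C + 2 + N − H − X) / 2 = (2·3 + 2 + 0 − 8 − 0) / 2 = 0.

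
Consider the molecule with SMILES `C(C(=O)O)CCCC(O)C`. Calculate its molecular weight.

146.19 g/mol

Atom tally by fragment:
  HOOCCH2 → C:2 H:3 O:2
  CH2 → C:1 H:2
  CH2 → C:1 H:2
  CH2 → C:1 H:2
  CH(OH) → C:1 H:2 O:1
  CH3 → C:1 H:3
Element totals:
  C: 7
  H: 14
  O: 3
Molecular formula: C7H14O3.
  M = 7(12.011) + 14(1.008) + 3(15.999)
    = 84.077 + 14.112 + 47.997 = 146.186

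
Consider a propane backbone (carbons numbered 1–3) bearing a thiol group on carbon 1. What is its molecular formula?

Atom tally by fragment:
  HSCH2 → C:1 H:3 S:1
  CH2 → C:1 H:2
  CH3 → C:1 H:3
Element totals:
  C: 3
  H: 8
  S: 1

C3H8S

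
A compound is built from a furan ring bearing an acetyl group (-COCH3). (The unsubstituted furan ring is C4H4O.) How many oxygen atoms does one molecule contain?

Atom tally by fragment:
  furan ring core → C:4 H:4 O:1
  (− 1 ring H displaced by substituents)
  + COCH3 → C:2 H:3 O:1
Element totals:
  C: 6
  H: 6
  O: 2

2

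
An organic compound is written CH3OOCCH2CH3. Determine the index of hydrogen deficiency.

Atom tally by fragment:
  CH3OOCCH2 → C:3 H:5 O:2
  CH3 → C:1 H:3
Element totals:
  C: 4
  H: 8
  O: 2
Molecular formula: C4H8O2.
DoU = (2C + 2 + N − H − X) / 2 = (2·4 + 2 + 0 − 8 − 0) / 2 = 1.

1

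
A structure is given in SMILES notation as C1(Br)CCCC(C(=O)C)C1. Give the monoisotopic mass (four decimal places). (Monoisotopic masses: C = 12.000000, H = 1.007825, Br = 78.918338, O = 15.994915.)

204.0150

Atom tally by fragment:
  cyclohexane ring core → C:6 H:12
  (− 2 ring H displaced by substituents)
  + Br → Br:1
  + COCH3 → C:2 H:3 O:1
Element totals:
  C: 8
  H: 13
  Br: 1
  O: 1
Molecular formula: C8H13BrO.
  M = 8(12.0) + 13(1.007825) + 78.918338 + 15.994915
    = 96.000000 + 13.101725 + 78.918338 + 15.994915 = 204.014978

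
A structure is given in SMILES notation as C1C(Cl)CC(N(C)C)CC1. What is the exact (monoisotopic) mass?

161.0971

Atom tally by fragment:
  cyclohexane ring core → C:6 H:12
  (− 2 ring H displaced by substituents)
  + Cl → Cl:1
  + N(CH3)2 → N:1 C:2 H:6
Element totals:
  C: 8
  H: 16
  Cl: 1
  N: 1
Molecular formula: C8H16ClN.
  M = 8(12.0) + 16(1.007825) + 34.968853 + 14.003074
    = 96.000000 + 16.125200 + 34.968853 + 14.003074 = 161.097127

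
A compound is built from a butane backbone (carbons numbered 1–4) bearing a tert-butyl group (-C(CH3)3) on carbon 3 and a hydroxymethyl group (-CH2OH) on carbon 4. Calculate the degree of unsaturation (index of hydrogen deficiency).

0

Atom tally by fragment:
  CH3 → C:1 H:3
  CH2 → C:1 H:2
  CH(C(CH3)3) → C:5 H:10
  CH2CH2OH → C:2 H:5 O:1
Element totals:
  C: 9
  H: 20
  O: 1
Molecular formula: C9H20O.
DoU = (2C + 2 + N − H − X) / 2 = (2·9 + 2 + 0 − 20 − 0) / 2 = 0.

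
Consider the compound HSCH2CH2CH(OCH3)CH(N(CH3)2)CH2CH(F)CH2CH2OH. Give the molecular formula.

C11H24FNO2S

Atom tally by fragment:
  HSCH2 → C:1 H:3 S:1
  CH2 → C:1 H:2
  CH(OCH3) → C:2 H:4 O:1
  CH(N(CH3)2) → C:3 H:7 N:1
  CH2 → C:1 H:2
  CH(F) → C:1 H:1 F:1
  CH2 → C:1 H:2
  CH2OH → C:1 H:3 O:1
Element totals:
  C: 11
  H: 24
  F: 1
  N: 1
  O: 2
  S: 1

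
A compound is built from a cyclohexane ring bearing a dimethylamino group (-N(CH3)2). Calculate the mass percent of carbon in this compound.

Atom tally by fragment:
  cyclohexane ring core → C:6 H:12
  (− 1 ring H displaced by substituents)
  + N(CH3)2 → N:1 C:2 H:6
Element totals:
  C: 8
  H: 17
  N: 1
Molecular formula: C8H17N.
Molar mass = 127.231 g/mol.
Mass from C: 8 × 12.011 = 96.088 g/mol.
%C = 96.088 / 127.231 × 100 = 75.52%.

75.52%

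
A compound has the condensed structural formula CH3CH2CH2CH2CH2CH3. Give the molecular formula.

C6H14

Atom tally by fragment:
  CH3 → C:1 H:3
  CH2 → C:1 H:2
  CH2 → C:1 H:2
  CH2 → C:1 H:2
  CH2 → C:1 H:2
  CH3 → C:1 H:3
Element totals:
  C: 6
  H: 14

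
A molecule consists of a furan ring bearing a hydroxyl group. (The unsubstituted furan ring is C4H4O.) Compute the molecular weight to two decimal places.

Atom tally by fragment:
  furan ring core → C:4 H:4 O:1
  (− 1 ring H displaced by substituents)
  + OH → O:1 H:1
Element totals:
  C: 4
  H: 4
  O: 2
Molecular formula: C4H4O2.
  M = 4(12.011) + 4(1.008) + 2(15.999)
    = 48.044 + 4.032 + 31.998 = 84.074

84.07 g/mol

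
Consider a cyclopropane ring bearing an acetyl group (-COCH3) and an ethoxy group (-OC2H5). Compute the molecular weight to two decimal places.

128.17 g/mol

Atom tally by fragment:
  cyclopropane ring core → C:3 H:6
  (− 2 ring H displaced by substituents)
  + COCH3 → C:2 H:3 O:1
  + OC2H5 → C:2 H:5 O:1
Element totals:
  C: 7
  H: 12
  O: 2
Molecular formula: C7H12O2.
  M = 7(12.011) + 12(1.008) + 2(15.999)
    = 84.077 + 12.096 + 31.998 = 128.171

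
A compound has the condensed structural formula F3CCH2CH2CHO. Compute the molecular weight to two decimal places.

Atom tally by fragment:
  F3CCH2 → C:2 H:2 F:3
  CH2CHO → C:2 H:3 O:1
Element totals:
  C: 4
  H: 5
  F: 3
  O: 1
Molecular formula: C4H5F3O.
  M = 4(12.011) + 5(1.008) + 3(18.998) + 15.999
    = 48.044 + 5.040 + 56.994 + 15.999 = 126.077

126.08 g/mol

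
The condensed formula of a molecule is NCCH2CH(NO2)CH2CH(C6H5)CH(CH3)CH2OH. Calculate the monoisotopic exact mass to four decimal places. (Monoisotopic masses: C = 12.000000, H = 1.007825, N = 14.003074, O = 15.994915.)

262.1317

Element totals:
  C: 14
  H: 18
  N: 2
  O: 3
Molecular formula: C14H18N2O3.
  M = 14(12.0) + 18(1.007825) + 2(14.003074) + 3(15.994915)
    = 168.000000 + 18.140850 + 28.006148 + 47.984745 = 262.131743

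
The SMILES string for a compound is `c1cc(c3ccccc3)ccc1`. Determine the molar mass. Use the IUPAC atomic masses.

Atom tally by fragment:
  benzene ring core → C:6 H:6
  (− 1 ring H displaced by substituents)
  + C6H5 → C:6 H:5
Element totals:
  C: 12
  H: 10
Molecular formula: C12H10.
  M = 12(12.011) + 10(1.008)
    = 144.132 + 10.080 = 154.212

154.21 g/mol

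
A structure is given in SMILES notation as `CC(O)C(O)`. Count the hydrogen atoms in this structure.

8

Atom tally by fragment:
  CH3 → C:1 H:3
  CH(OH) → C:1 H:2 O:1
  CH2OH → C:1 H:3 O:1
Element totals:
  C: 3
  H: 8
  O: 2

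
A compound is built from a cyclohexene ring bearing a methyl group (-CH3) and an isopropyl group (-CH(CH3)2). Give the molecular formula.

C10H18

Atom tally by fragment:
  cyclohexene ring core → C:6 H:10
  (− 2 ring H displaced by substituents)
  + CH3 → C:1 H:3
  + CH(CH3)2 → C:3 H:7
Element totals:
  C: 10
  H: 18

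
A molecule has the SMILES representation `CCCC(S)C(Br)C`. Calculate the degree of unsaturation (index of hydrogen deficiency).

Atom tally by fragment:
  CH3 → C:1 H:3
  CH2 → C:1 H:2
  CH2 → C:1 H:2
  CH(SH) → C:1 H:2 S:1
  CH(Br) → C:1 H:1 Br:1
  CH3 → C:1 H:3
Element totals:
  C: 6
  H: 13
  Br: 1
  S: 1
Molecular formula: C6H13BrS.
DoU = (2C + 2 + N − H − X) / 2 = (2·6 + 2 + 0 − 13 − 1) / 2 = 0.

0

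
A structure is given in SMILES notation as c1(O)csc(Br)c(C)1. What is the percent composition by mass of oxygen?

8.29%

Atom tally by fragment:
  thiophene ring core → C:4 H:4 S:1
  (− 3 ring H displaced by substituents)
  + OH → O:1 H:1
  + Br → Br:1
  + CH3 → C:1 H:3
Element totals:
  C: 5
  H: 5
  Br: 1
  O: 1
  S: 1
Molecular formula: C5H5BrOS.
Molar mass = 193.058 g/mol.
Mass from O: 1 × 15.999 = 15.999 g/mol.
%O = 15.999 / 193.058 × 100 = 8.29%.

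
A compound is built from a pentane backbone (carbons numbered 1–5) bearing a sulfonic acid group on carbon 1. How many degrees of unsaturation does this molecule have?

0

Atom tally by fragment:
  HO3SCH2 → C:1 H:3 S:1 O:3
  CH2 → C:1 H:2
  CH2 → C:1 H:2
  CH2 → C:1 H:2
  CH3 → C:1 H:3
Element totals:
  C: 5
  H: 12
  O: 3
  S: 1
Molecular formula: C5H12O3S.
DoU = (2C + 2 + N − H − X) / 2 = (2·5 + 2 + 0 − 12 − 0) / 2 = 0.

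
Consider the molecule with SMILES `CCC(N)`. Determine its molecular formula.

C3H9N

Atom tally by fragment:
  CH3 → C:1 H:3
  CH2 → C:1 H:2
  CH2NH2 → C:1 H:4 N:1
Element totals:
  C: 3
  H: 9
  N: 1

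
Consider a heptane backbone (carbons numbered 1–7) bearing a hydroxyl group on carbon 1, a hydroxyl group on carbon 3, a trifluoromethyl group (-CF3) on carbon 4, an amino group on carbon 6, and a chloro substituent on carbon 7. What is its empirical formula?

C8H15ClF3NO2

Atom tally by fragment:
  HOCH2 → C:1 H:3 O:1
  CH2 → C:1 H:2
  CH(OH) → C:1 H:2 O:1
  CH(CF3) → C:2 H:1 F:3
  CH2 → C:1 H:2
  CH(NH2) → C:1 H:3 N:1
  CH2Cl → C:1 H:2 Cl:1
Element totals:
  C: 8
  H: 15
  Cl: 1
  F: 3
  N: 1
  O: 2
Molecular formula: C8H15ClF3NO2.
gcd of subscripts (8, 1, 3, 15, 1, 2) = 1, so the empirical formula equals the molecular formula.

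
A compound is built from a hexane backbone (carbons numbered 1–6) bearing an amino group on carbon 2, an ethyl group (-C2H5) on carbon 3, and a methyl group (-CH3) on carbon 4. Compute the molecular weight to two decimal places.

143.27 g/mol

Atom tally by fragment:
  CH3 → C:1 H:3
  CH(NH2) → C:1 H:3 N:1
  CH(C2H5) → C:3 H:6
  CH(CH3) → C:2 H:4
  CH2 → C:1 H:2
  CH3 → C:1 H:3
Element totals:
  C: 9
  H: 21
  N: 1
Molecular formula: C9H21N.
  M = 9(12.011) + 21(1.008) + 14.007
    = 108.099 + 21.168 + 14.007 = 143.274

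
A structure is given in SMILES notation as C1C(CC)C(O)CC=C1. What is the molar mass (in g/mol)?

Atom tally by fragment:
  cyclohexene ring core → C:6 H:10
  (− 2 ring H displaced by substituents)
  + C2H5 → C:2 H:5
  + OH → O:1 H:1
Element totals:
  C: 8
  H: 14
  O: 1
Molecular formula: C8H14O.
  M = 8(12.011) + 14(1.008) + 15.999
    = 96.088 + 14.112 + 15.999 = 126.199

126.20 g/mol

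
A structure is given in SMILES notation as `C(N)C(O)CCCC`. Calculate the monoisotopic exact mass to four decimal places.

117.1154

Atom tally by fragment:
  H2NCH2 → C:1 H:4 N:1
  CH(OH) → C:1 H:2 O:1
  CH2 → C:1 H:2
  CH2 → C:1 H:2
  CH2 → C:1 H:2
  CH3 → C:1 H:3
Element totals:
  C: 6
  H: 15
  N: 1
  O: 1
Molecular formula: C6H15NO.
  M = 6(12.0) + 15(1.007825) + 14.003074 + 15.994915
    = 72.000000 + 15.117375 + 14.003074 + 15.994915 = 117.115364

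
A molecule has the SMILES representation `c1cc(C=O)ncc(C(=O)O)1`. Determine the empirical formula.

Atom tally by fragment:
  pyridine ring core → C:5 H:5 N:1
  (− 2 ring H displaced by substituents)
  + CHO → C:1 H:1 O:1
  + COOH → C:1 H:1 O:2
Element totals:
  C: 7
  H: 5
  N: 1
  O: 3
Molecular formula: C7H5NO3.
gcd of subscripts (7, 5, 1, 3) = 1, so the empirical formula equals the molecular formula.

C7H5NO3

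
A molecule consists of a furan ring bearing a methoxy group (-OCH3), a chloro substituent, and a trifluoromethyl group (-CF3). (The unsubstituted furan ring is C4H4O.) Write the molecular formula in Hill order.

C6H4ClF3O2

Atom tally by fragment:
  furan ring core → C:4 H:4 O:1
  (− 3 ring H displaced by substituents)
  + OCH3 → C:1 H:3 O:1
  + Cl → Cl:1
  + CF3 → C:1 F:3
Element totals:
  C: 6
  H: 4
  Cl: 1
  F: 3
  O: 2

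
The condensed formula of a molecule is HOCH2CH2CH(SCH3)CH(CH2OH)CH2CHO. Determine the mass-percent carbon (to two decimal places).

Element totals:
  C: 8
  H: 16
  O: 3
  S: 1
Molecular formula: C8H16O3S.
Molar mass = 192.273 g/mol.
Mass from C: 8 × 12.011 = 96.088 g/mol.
%C = 96.088 / 192.273 × 100 = 49.97%.

49.97%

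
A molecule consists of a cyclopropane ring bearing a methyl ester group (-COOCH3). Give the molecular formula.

C5H8O2

Atom tally by fragment:
  cyclopropane ring core → C:3 H:6
  (− 1 ring H displaced by substituents)
  + COOCH3 → C:2 H:3 O:2
Element totals:
  C: 5
  H: 8
  O: 2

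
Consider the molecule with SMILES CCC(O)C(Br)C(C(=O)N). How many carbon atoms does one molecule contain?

Atom tally by fragment:
  CH3 → C:1 H:3
  CH2 → C:1 H:2
  CH(OH) → C:1 H:2 O:1
  CH(Br) → C:1 H:1 Br:1
  CH2CONH2 → C:2 H:4 O:1 N:1
Element totals:
  C: 6
  H: 12
  Br: 1
  N: 1
  O: 2

6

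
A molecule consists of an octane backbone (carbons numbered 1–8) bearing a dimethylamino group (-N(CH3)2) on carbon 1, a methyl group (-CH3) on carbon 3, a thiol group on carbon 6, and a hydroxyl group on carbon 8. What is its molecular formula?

Atom tally by fragment:
  (CH3)2NCH2 → C:3 H:8 N:1
  CH2 → C:1 H:2
  CH(CH3) → C:2 H:4
  CH2 → C:1 H:2
  CH2 → C:1 H:2
  CH(SH) → C:1 H:2 S:1
  CH2 → C:1 H:2
  CH2OH → C:1 H:3 O:1
Element totals:
  C: 11
  H: 25
  N: 1
  O: 1
  S: 1

C11H25NOS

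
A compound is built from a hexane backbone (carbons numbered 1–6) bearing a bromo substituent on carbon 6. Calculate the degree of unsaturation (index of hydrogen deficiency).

0

Atom tally by fragment:
  CH3 → C:1 H:3
  CH2 → C:1 H:2
  CH2 → C:1 H:2
  CH2 → C:1 H:2
  CH2 → C:1 H:2
  CH2Br → C:1 H:2 Br:1
Element totals:
  C: 6
  H: 13
  Br: 1
Molecular formula: C6H13Br.
DoU = (2C + 2 + N − H − X) / 2 = (2·6 + 2 + 0 − 13 − 1) / 2 = 0.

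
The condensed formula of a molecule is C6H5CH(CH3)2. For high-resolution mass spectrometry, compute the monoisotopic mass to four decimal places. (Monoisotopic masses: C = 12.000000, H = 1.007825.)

Element totals:
  C: 9
  H: 12
Molecular formula: C9H12.
  M = 9(12.0) + 12(1.007825)
    = 108.000000 + 12.093900 = 120.093900

120.0939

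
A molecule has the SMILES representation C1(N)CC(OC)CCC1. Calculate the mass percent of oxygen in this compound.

12.38%

Atom tally by fragment:
  cyclohexane ring core → C:6 H:12
  (− 2 ring H displaced by substituents)
  + NH2 → N:1 H:2
  + OCH3 → C:1 H:3 O:1
Element totals:
  C: 7
  H: 15
  N: 1
  O: 1
Molecular formula: C7H15NO.
Molar mass = 129.203 g/mol.
Mass from O: 1 × 15.999 = 15.999 g/mol.
%O = 15.999 / 129.203 × 100 = 12.38%.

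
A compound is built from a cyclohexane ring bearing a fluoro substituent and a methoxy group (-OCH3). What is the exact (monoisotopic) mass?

Atom tally by fragment:
  cyclohexane ring core → C:6 H:12
  (− 2 ring H displaced by substituents)
  + F → F:1
  + OCH3 → C:1 H:3 O:1
Element totals:
  C: 7
  H: 13
  F: 1
  O: 1
Molecular formula: C7H13FO.
  M = 7(12.0) + 13(1.007825) + 18.998403 + 15.994915
    = 84.000000 + 13.101725 + 18.998403 + 15.994915 = 132.095043

132.0950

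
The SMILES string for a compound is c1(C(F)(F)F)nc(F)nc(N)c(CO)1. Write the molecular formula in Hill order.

C6H5F4N3O

Atom tally by fragment:
  pyrimidine ring core → C:4 H:4 N:2
  (− 4 ring H displaced by substituents)
  + CF3 → C:1 F:3
  + F → F:1
  + NH2 → N:1 H:2
  + CH2OH → C:1 H:3 O:1
Element totals:
  C: 6
  H: 5
  F: 4
  N: 3
  O: 1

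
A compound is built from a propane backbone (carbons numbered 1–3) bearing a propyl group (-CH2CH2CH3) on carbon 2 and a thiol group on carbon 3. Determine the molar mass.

Atom tally by fragment:
  CH3 → C:1 H:3
  CH(CH2CH2CH3) → C:4 H:8
  CH2SH → C:1 H:3 S:1
Element totals:
  C: 6
  H: 14
  S: 1
Molecular formula: C6H14S.
  M = 6(12.011) + 14(1.008) + 32.06
    = 72.066 + 14.112 + 32.060 = 118.238

118.24 g/mol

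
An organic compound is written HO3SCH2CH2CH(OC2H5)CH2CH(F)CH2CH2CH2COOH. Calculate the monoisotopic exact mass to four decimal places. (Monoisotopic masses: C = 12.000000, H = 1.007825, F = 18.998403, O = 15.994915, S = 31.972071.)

300.1043

Atom tally by fragment:
  HO3SCH2 → C:1 H:3 S:1 O:3
  CH2 → C:1 H:2
  CH(OC2H5) → C:3 H:6 O:1
  CH2 → C:1 H:2
  CH(F) → C:1 H:1 F:1
  CH2 → C:1 H:2
  CH2 → C:1 H:2
  CH2COOH → C:2 H:3 O:2
Element totals:
  C: 11
  H: 21
  F: 1
  O: 6
  S: 1
Molecular formula: C11H21FO6S.
  M = 11(12.0) + 21(1.007825) + 18.998403 + 6(15.994915) + 31.972071
    = 132.000000 + 21.164325 + 18.998403 + 95.969490 + 31.972071 = 300.104289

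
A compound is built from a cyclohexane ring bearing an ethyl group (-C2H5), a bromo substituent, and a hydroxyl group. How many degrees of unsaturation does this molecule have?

Atom tally by fragment:
  cyclohexane ring core → C:6 H:12
  (− 3 ring H displaced by substituents)
  + C2H5 → C:2 H:5
  + Br → Br:1
  + OH → O:1 H:1
Element totals:
  C: 8
  H: 15
  Br: 1
  O: 1
Molecular formula: C8H15BrO.
DoU = (2C + 2 + N − H − X) / 2 = (2·8 + 2 + 0 − 15 − 1) / 2 = 1.

1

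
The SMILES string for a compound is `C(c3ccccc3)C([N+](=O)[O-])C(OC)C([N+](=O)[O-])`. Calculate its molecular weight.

254.24 g/mol

Atom tally by fragment:
  C6H5CH2 → C:7 H:7
  CH(NO2) → C:1 H:1 N:1 O:2
  CH(OCH3) → C:2 H:4 O:1
  CH2NO2 → C:1 H:2 N:1 O:2
Element totals:
  C: 11
  H: 14
  N: 2
  O: 5
Molecular formula: C11H14N2O5.
  M = 11(12.011) + 14(1.008) + 2(14.007) + 5(15.999)
    = 132.121 + 14.112 + 28.014 + 79.995 = 254.242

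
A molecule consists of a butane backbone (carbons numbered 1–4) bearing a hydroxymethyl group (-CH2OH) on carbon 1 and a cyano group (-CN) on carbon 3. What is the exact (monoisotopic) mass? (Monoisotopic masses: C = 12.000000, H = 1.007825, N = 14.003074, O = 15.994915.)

113.0841

Atom tally by fragment:
  HOCH2CH2 → C:2 H:5 O:1
  CH2 → C:1 H:2
  CH(CN) → C:2 H:1 N:1
  CH3 → C:1 H:3
Element totals:
  C: 6
  H: 11
  N: 1
  O: 1
Molecular formula: C6H11NO.
  M = 6(12.0) + 11(1.007825) + 14.003074 + 15.994915
    = 72.000000 + 11.086075 + 14.003074 + 15.994915 = 113.084064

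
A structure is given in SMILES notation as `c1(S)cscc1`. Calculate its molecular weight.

116.20 g/mol

Atom tally by fragment:
  thiophene ring core → C:4 H:4 S:1
  (− 1 ring H displaced by substituents)
  + SH → S:1 H:1
Element totals:
  C: 4
  H: 4
  S: 2
Molecular formula: C4H4S2.
  M = 4(12.011) + 4(1.008) + 2(32.06)
    = 48.044 + 4.032 + 64.120 = 116.196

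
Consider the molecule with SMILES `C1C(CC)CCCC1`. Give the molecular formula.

Atom tally by fragment:
  cyclohexane ring core → C:6 H:12
  (− 1 ring H displaced by substituents)
  + C2H5 → C:2 H:5
Element totals:
  C: 8
  H: 16

C8H16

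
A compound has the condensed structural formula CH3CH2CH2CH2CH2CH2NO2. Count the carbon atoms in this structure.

Atom tally by fragment:
  CH3 → C:1 H:3
  CH2 → C:1 H:2
  CH2 → C:1 H:2
  CH2 → C:1 H:2
  CH2 → C:1 H:2
  CH2NO2 → C:1 H:2 N:1 O:2
Element totals:
  C: 6
  H: 13
  N: 1
  O: 2

6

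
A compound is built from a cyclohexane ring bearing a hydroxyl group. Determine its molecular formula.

C6H12O

Atom tally by fragment:
  cyclohexane ring core → C:6 H:12
  (− 1 ring H displaced by substituents)
  + OH → O:1 H:1
Element totals:
  C: 6
  H: 12
  O: 1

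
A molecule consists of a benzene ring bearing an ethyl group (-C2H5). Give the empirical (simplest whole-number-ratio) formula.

Atom tally by fragment:
  benzene ring core → C:6 H:6
  (− 1 ring H displaced by substituents)
  + C2H5 → C:2 H:5
Element totals:
  C: 8
  H: 10
Molecular formula: C8H10.
gcd of subscripts = 2; dividing each by 2:
  C: 8/2 = 4
  H: 10/2 = 5

C4H5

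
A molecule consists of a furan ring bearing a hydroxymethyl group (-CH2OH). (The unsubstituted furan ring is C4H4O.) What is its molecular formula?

C5H6O2

Atom tally by fragment:
  furan ring core → C:4 H:4 O:1
  (− 1 ring H displaced by substituents)
  + CH2OH → C:1 H:3 O:1
Element totals:
  C: 5
  H: 6
  O: 2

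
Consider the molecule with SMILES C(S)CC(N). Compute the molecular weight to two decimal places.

91.17 g/mol

Atom tally by fragment:
  HSCH2 → C:1 H:3 S:1
  CH2 → C:1 H:2
  CH2NH2 → C:1 H:4 N:1
Element totals:
  C: 3
  H: 9
  N: 1
  S: 1
Molecular formula: C3H9NS.
  M = 3(12.011) + 9(1.008) + 14.007 + 32.06
    = 36.033 + 9.072 + 14.007 + 32.060 = 91.172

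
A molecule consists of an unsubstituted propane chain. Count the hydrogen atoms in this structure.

Atom tally by fragment:
  CH3 → C:1 H:3
  CH2 → C:1 H:2
  CH3 → C:1 H:3
Element totals:
  C: 3
  H: 8

8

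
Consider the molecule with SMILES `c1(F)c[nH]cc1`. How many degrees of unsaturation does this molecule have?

Atom tally by fragment:
  pyrrole ring core → C:4 H:5 N:1
  (− 1 ring H displaced by substituents)
  + F → F:1
Element totals:
  C: 4
  H: 4
  F: 1
  N: 1
Molecular formula: C4H4FN.
DoU = (2C + 2 + N − H − X) / 2 = (2·4 + 2 + 1 − 4 − 1) / 2 = 3.

3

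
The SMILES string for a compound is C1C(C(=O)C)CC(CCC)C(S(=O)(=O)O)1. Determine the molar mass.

234.31 g/mol

Atom tally by fragment:
  cyclopentane ring core → C:5 H:10
  (− 3 ring H displaced by substituents)
  + COCH3 → C:2 H:3 O:1
  + CH2CH2CH3 → C:3 H:7
  + SO3H → S:1 O:3 H:1
Element totals:
  C: 10
  H: 18
  O: 4
  S: 1
Molecular formula: C10H18O4S.
  M = 10(12.011) + 18(1.008) + 4(15.999) + 32.06
    = 120.110 + 18.144 + 63.996 + 32.060 = 234.310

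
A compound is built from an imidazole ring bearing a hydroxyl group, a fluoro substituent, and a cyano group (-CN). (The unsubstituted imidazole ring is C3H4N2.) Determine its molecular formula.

Atom tally by fragment:
  imidazole ring core → C:3 H:4 N:2
  (− 3 ring H displaced by substituents)
  + OH → O:1 H:1
  + F → F:1
  + CN → C:1 N:1
Element totals:
  C: 4
  H: 2
  F: 1
  N: 3
  O: 1

C4H2FN3O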